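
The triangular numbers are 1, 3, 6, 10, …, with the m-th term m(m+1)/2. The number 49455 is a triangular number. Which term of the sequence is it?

Set n(n+1)/2 = 49455, giving n² + n − 98910 = 0.
The discriminant is 1 + 8·49455 = 395641, and √395641 = 629.
So n = (-1 + 629) / 2 = 628/2 = 314.

314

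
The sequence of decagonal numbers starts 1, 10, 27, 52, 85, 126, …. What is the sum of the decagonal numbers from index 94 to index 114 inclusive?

905072

Σ i(4i−3) = 4Σi² − 3Σi over i = 94..114.
Σi = 6555 − 4371 = 2184 and Σi² = 500365 − 272459 = 227906.
4·227906 − 3·2184 = 905072.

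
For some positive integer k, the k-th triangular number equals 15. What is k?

Set n(n+1)/2 = 15, giving n² + n − 30 = 0.
The discriminant is 1 + 8·15 = 121, and √121 = 11.
So n = (-1 + 11) / 2 = 10/2 = 5.

5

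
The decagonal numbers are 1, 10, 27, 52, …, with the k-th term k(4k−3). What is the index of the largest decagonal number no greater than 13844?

59

Solve n(4n−3) ≤ 13844 for integer n.
n = 59 gives 13747 ≤ 13844, while n = 60 gives 14220 > 13844; so the answer is index 59.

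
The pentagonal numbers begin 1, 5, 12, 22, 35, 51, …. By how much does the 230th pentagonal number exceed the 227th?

230·(3·230 − 1)/2 = 79235 and 227·(3·227 − 1)/2 = 77180.
Difference: 79235 − 77180 = 2055.

2055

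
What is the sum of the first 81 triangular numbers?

Σ i(i+1)/2 = (Σi² + Σi) / 2 over i = 1..81.
Σi = 3321 and Σi² = 180441.
(1·180441 + 1·3321) / 2 = 183762/2 = 91881.

91881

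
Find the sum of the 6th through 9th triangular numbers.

130

Σ i(i+1)/2 = (Σi² + Σi) / 2 over i = 6..9.
Σi = 45 − 15 = 30 and Σi² = 285 − 55 = 230.
(1·230 + 1·30) / 2 = 260/2 = 130.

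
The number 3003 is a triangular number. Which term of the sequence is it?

77

Set n(n+1)/2 = 3003, giving n² + n − 6006 = 0.
The discriminant is 1 + 8·3003 = 24025, and √24025 = 155.
So n = (-1 + 155) / 2 = 154/2 = 77.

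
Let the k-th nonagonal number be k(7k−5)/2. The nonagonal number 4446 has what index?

Set n(7n−5)/2 = 4446, giving 7n² − 5n − 8892 = 0.
The discriminant is 25 + 56·4446 = 249001, and √249001 = 499.
So n = (5 + 499) / 14 = 504/14 = 36.
Check: 36·(7·36 − 5)/2 = 4446. ✓

36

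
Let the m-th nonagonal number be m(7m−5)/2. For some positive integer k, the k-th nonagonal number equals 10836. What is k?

Set n(7n−5)/2 = 10836, giving 7n² − 5n − 21672 = 0.
So n = (5 + 779) / 14 = 784/14 = 56.

56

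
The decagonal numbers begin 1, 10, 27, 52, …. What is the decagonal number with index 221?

194701

The 221st decagonal number is n(4n−3) with n = 221.
221·(4·221 − 3) = 221·881 = 194701.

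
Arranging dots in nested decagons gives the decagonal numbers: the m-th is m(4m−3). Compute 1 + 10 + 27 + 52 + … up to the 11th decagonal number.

1826

Σ i(4i−3) = 4Σi² − 3Σi over i = 1..11.
Σi = 66 and Σi² = 506.
4·506 − 3·66 = 1826.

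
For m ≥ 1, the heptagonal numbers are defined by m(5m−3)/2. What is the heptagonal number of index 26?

1651

The 26th heptagonal number is n(5n−3)/2 with n = 26.
26·(5·26 − 3)/2 = 26·127/2 = 1651.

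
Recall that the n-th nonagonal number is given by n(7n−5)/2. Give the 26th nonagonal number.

26·(7·26 − 5)/2 = 26·177/2 = 2301.

2301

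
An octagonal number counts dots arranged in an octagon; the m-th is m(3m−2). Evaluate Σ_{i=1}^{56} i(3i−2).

Σ i(3i−2) = 3Σi² − 2Σi over i = 1..56.
Σi = 1596 and Σi² = 60116.
3·60116 − 2·1596 = 177156.

177156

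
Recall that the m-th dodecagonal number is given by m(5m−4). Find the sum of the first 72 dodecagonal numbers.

Σ i(5i−4) = 5Σi² − 4Σi over i = 1..72.
Σi = 2628 and Σi² = 127020.
5·127020 − 4·2628 = 624588.

624588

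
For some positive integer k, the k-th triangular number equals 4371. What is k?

93

Set n(n+1)/2 = 4371, giving n² + n − 8742 = 0.
The discriminant is 1 + 8·4371 = 34969, and √34969 = 187.
So n = (-1 + 187) / 2 = 186/2 = 93.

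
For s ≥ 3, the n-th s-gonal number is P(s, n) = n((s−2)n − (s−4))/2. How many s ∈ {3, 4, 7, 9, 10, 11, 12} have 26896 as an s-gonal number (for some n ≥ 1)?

s = 3: P(3, 231) = 26796 and P(3, 232) = 27028; 26896 is not s-gonal.
s = 4: P(4, 164) = 26896. ✓
s = 7: P(7, 104) = 26884 and P(7, 105) = 27405; 26896 is not s-gonal.
s = 9: P(9, 88) = 26884 and P(9, 89) = 27501; 26896 is not s-gonal.
s = 10: P(10, 82) = 26650 and P(10, 83) = 27307; 26896 is not s-gonal.
s = 11: P(11, 77) = 26411 and P(11, 78) = 27105; 26896 is not s-gonal.
s = 12: P(12, 73) = 26353 and P(12, 74) = 27084; 26896 is not s-gonal.
Hits: s ∈ {4} → 1.

1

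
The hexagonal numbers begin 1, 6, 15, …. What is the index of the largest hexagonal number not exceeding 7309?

60

Solve n(2n−1) ≤ 7309 for integer n.
n = 60 gives 7140 ≤ 7309, while n = 61 gives 7381 > 7309; so the answer is index 60.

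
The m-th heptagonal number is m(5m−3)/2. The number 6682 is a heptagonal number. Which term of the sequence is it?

52

Set n(5n−3)/2 = 6682, giving 5n² − 3n − 13364 = 0.
The discriminant is 9 + 40·6682 = 267289, and √267289 = 517.
So n = (3 + 517) / 10 = 520/10 = 52.
Check: 52·(5·52 − 3)/2 = 6682. ✓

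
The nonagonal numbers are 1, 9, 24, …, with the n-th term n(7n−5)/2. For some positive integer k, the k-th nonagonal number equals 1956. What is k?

24

Set n(7n−5)/2 = 1956, giving 7n² − 5n − 3912 = 0.
The discriminant is 25 + 56·1956 = 109561, and √109561 = 331.
So n = (5 + 331) / 14 = 336/14 = 24.
Check: 24·(7·24 − 5)/2 = 1956. ✓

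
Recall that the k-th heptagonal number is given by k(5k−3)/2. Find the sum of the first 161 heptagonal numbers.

3490641

Σ i(5i−3)/2 = (5Σi² − 3Σi) / 2 over i = 1..161.
Σi = 13041 and Σi² = 1404081.
(5·1404081 − 3·13041) / 2 = 6981282/2 = 3490641.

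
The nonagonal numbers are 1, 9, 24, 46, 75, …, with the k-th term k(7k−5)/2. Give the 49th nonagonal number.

The 49th nonagonal number is n(7n−5)/2 with n = 49.
49·(7·49 − 5)/2 = 49·338/2 = 49·169 = 8281.

8281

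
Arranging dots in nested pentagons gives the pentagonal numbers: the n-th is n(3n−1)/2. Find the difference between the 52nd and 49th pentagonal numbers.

453

52·(3·52 − 1)/2 = 4030 and 49·(3·49 − 1)/2 = 3577.
Difference: 4030 − 3577 = 453.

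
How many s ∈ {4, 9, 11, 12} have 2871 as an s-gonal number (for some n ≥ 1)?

s = 4: P(4, 53) = 2809 and P(4, 54) = 2916; 2871 is not s-gonal.
s = 9: P(9, 29) = 2871. ✓
s = 11: P(11, 25) = 2725 and P(11, 26) = 2951; 2871 is not s-gonal.
s = 12: P(12, 24) = 2784 and P(12, 25) = 3025; 2871 is not s-gonal.
Hits: s ∈ {9} → 1.

1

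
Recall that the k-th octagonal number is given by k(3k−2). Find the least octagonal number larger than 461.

Solve n(3n−2) > 461 for integer n.
The largest n with value ≤ 461 is 12 (since 408 ≤ 461 < 481), so the first above is n = 13, value 481.

481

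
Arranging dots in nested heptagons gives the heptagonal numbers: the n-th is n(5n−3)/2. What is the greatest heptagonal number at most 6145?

Solve n(5n−3)/2 ≤ 6145 for integer n.
n = 49 gives 5929 ≤ 6145, while n = 50 gives 6175 > 6145; so the answer is 5929.

5929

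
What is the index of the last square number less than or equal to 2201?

Solve n² ≤ 2201 for integer n.
n = 46 gives 2116 ≤ 2201, while n = 47 gives 2209 > 2201; so the answer is index 46.

46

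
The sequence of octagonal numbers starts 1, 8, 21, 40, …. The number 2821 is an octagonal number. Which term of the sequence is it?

31

Set n(3n−2) = 2821, giving 3n² − 2n − 2821 = 0.
So n = (2 + 184) / 6 = 186/6 = 31.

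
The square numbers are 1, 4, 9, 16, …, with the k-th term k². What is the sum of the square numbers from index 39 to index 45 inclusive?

12376

Σ_{i=39}^{45} i² = 31395 − 19019 = 12376.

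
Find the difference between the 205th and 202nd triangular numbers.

612

205·206/2 = 21115 and 202·203/2 = 20503.
Difference: 21115 − 20503 = 612.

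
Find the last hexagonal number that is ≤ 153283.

153181

Solve n(2n−1) ≤ 153283 for integer n.
n = 277 gives 153181 ≤ 153283, while n = 278 gives 154290 > 153283; so the answer is 153181.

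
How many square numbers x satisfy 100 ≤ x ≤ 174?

The n-th square number is n².
Smallest index with value ≥ 100: n = 10 (giving 100).
Largest index with value ≤ 174: n = 13 (giving 169).
Indices 10 through 13: 4 terms.

4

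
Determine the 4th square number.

4² = 16.

16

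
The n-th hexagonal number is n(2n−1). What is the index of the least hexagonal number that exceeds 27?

4

Solve n(2n−1) > 27 for integer n.
The largest n with value ≤ 27 is 3 (since 15 ≤ 27 < 28), so the first above is n = 4, value 28.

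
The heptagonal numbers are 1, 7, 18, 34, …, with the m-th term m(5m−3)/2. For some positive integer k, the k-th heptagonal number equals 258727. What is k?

Set n(5n−3)/2 = 258727, giving 5n² − 3n − 517454 = 0.
The discriminant is 9 + 40·258727 = 10349089, and √10349089 = 3217.
So n = (3 + 3217) / 10 = 3220/10 = 322.
Check: 322·(5·322 − 3)/2 = 258727. ✓

322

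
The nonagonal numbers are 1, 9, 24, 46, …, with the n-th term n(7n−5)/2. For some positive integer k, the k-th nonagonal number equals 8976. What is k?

51

Set n(7n−5)/2 = 8976, giving 7n² − 5n − 17952 = 0.
The discriminant is 25 + 56·8976 = 502681, and √502681 = 709.
So n = (5 + 709) / 14 = 714/14 = 51.
Check: 51·(7·51 − 5)/2 = 8976. ✓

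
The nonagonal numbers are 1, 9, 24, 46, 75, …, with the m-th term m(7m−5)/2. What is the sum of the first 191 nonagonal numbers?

8147296

Σ i(7i−5)/2 = (7Σi² − 5Σi) / 2 over i = 1..191.
Σi = 18336 and Σi² = 2340896.
(7·2340896 − 5·18336) / 2 = 16294592/2 = 8147296.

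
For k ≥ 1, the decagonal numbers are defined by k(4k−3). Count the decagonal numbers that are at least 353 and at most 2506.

16

The n-th decagonal number is n(4n−3).
Smallest index with value ≥ 353: n = 10 (giving 370).
Largest index with value ≤ 2506: n = 25 (giving 2425).
Indices 10 through 25: 16 terms.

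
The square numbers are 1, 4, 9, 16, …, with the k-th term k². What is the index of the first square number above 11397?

107

Solve n² > 11397 for integer n.
The largest n with value ≤ 11397 is 106 (since 11236 ≤ 11397 < 11449), so the first above is n = 107, value 11449.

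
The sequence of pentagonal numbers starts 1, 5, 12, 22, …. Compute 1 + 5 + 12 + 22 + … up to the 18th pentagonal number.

3078

Σ i(3i−1)/2 = (3Σi² − Σi) / 2 over i = 1..18.
Σi = 171 and Σi² = 2109.
(3·2109 − 1·171) / 2 = 6156/2 = 3078.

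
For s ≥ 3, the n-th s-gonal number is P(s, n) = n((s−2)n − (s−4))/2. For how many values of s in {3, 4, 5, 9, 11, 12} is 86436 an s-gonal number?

s = 3: P(3, 415) = 86320 and P(3, 416) = 86736; 86436 is not s-gonal.
s = 4: P(4, 294) = 86436. ✓
s = 5: P(5, 240) = 86280 and P(5, 241) = 87001; 86436 is not s-gonal.
s = 9: P(9, 157) = 85879 and P(9, 158) = 86979; 86436 is not s-gonal.
s = 11: P(11, 138) = 85215 and P(11, 139) = 86458; 86436 is not s-gonal.
s = 12: P(12, 131) = 85281 and P(12, 132) = 86592; 86436 is not s-gonal.
Hits: s ∈ {4} → 1.

1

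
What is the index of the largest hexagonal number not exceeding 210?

Solve n(2n−1) ≤ 210 for integer n.
n = 10 gives 190 ≤ 210, while n = 11 gives 231 > 210; so the answer is index 10.

10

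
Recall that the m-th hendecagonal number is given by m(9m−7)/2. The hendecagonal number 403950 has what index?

300

Set n(9n−7)/2 = 403950, giving 9n² − 7n − 807900 = 0.
The discriminant is 49 + 72·403950 = 29084449, and √29084449 = 5393.
So n = (7 + 5393) / 18 = 5400/18 = 300.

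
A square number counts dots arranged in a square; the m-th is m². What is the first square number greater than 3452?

3481

Solve n² > 3452 for integer n.
The largest n with value ≤ 3452 is 58 (since 3364 ≤ 3452 < 3481), so the first above is n = 59, value 3481.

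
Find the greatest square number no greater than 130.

Solve n² ≤ 130 for integer n.
n = 11 gives 121 ≤ 130, while n = 12 gives 144 > 130; so the answer is 121.

121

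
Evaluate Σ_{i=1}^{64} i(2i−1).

Σ i(2i−1) = 2Σi² − Σi over i = 1..64.
Σi = 2080 and Σi² = 89440.
2·89440 − 1·2080 = 176800.

176800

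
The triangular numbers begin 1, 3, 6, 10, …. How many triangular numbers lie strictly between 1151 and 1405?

The n-th triangular number is n(n+1)/2.
Smallest index with value > 1151: n = 48 (giving 1176).
Largest index with value < 1405: n = 52 (giving 1378).
Indices 48 through 52: 5 terms.

5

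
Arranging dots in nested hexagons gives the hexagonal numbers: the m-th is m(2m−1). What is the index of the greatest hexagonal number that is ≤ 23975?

109

Solve n(2n−1) ≤ 23975 for integer n.
n = 109 gives 23653 ≤ 23975, while n = 110 gives 24090 > 23975; so the answer is index 109.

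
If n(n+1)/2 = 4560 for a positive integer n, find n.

95

Set n(n+1)/2 = 4560, giving n² + n − 9120 = 0.
The discriminant is 1 + 8·4560 = 36481, and √36481 = 191.
So n = (-1 + 191) / 2 = 190/2 = 95.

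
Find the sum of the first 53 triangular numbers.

26235

Σ i(i+1)/2 = (Σi² + Σi) / 2 over i = 1..53.
Σi = 1431 and Σi² = 51039.
(1·51039 + 1·1431) / 2 = 52470/2 = 26235.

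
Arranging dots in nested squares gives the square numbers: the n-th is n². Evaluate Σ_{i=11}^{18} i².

Σ_{i=11}^{18} i² = 2109 − 385 = 1724.

1724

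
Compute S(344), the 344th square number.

344² = 118336.

118336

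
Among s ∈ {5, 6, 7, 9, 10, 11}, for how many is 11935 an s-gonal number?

1

s = 5: P(5, 89) = 11837 and P(5, 90) = 12105; 11935 is not s-gonal.
s = 6: P(6, 77) = 11781 and P(6, 78) = 12090; 11935 is not s-gonal.
s = 7: P(7, 69) = 11799 and P(7, 70) = 12145; 11935 is not s-gonal.
s = 9: P(9, 58) = 11629 and P(9, 59) = 12036; 11935 is not s-gonal.
s = 10: P(10, 55) = 11935. ✓
s = 11: P(11, 51) = 11526 and P(11, 52) = 11986; 11935 is not s-gonal.
Hits: s ∈ {10} → 1.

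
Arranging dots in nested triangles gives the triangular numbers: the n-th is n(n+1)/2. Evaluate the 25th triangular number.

325

25·26/2 = 650/2 = 325.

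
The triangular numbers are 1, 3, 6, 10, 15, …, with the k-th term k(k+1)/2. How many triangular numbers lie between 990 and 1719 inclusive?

15

The n-th triangular number is n(n+1)/2.
Smallest index with value ≥ 990: n = 44 (giving 990).
Largest index with value ≤ 1719: n = 58 (giving 1711).
Indices 44 through 58: 15 terms.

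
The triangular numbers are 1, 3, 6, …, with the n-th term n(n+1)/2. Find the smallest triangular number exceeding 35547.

35778

Solve n(n+1)/2 > 35547 for integer n.
The largest n with value ≤ 35547 is 266 (since 35511 ≤ 35547 < 35778), so the first above is n = 267, value 35778.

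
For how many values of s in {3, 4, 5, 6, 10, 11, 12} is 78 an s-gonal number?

1

s = 3: P(3, 12) = 78. ✓
s = 4: P(4, 8) = 64 and P(4, 9) = 81; 78 is not s-gonal.
s = 5: P(5, 7) = 70 and P(5, 8) = 92; 78 is not s-gonal.
s = 6: P(6, 6) = 66 and P(6, 7) = 91; 78 is not s-gonal.
s = 10: P(10, 4) = 52 and P(10, 5) = 85; 78 is not s-gonal.
s = 11: P(11, 4) = 58 and P(11, 5) = 95; 78 is not s-gonal.
s = 12: P(12, 4) = 64 and P(12, 5) = 105; 78 is not s-gonal.
Hits: s ∈ {3} → 1.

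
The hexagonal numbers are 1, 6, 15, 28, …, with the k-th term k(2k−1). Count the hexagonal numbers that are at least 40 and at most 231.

7

The n-th hexagonal number is n(2n−1).
Smallest index with value ≥ 40: n = 5 (giving 45).
Largest index with value ≤ 231: n = 11 (giving 231).
Indices 5 through 11: 7 terms.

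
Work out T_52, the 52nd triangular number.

1378

52·53/2 = 2756/2 = 1378.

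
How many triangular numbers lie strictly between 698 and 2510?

34

The n-th triangular number is n(n+1)/2.
Smallest index with value > 698: n = 37 (giving 703).
Largest index with value < 2510: n = 70 (giving 2485).
Indices 37 through 70: 34 terms.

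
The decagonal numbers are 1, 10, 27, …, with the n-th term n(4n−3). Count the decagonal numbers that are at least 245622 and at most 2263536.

504

The n-th decagonal number is n(4n−3).
Smallest index with value ≥ 245622: n = 249 (giving 247257).
Largest index with value ≤ 2263536: n = 752 (giving 2259760).
Indices 249 through 752: 504 terms.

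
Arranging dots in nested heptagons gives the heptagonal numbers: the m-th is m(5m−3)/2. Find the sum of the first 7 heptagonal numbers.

308

Σ i(5i−3)/2 = (5Σi² − 3Σi) / 2 over i = 1..7.
Σi = 28 and Σi² = 140.
(5·140 − 3·28) / 2 = 616/2 = 308.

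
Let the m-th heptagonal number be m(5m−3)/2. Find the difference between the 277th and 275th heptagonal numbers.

277·(5·277 − 3)/2 = 191407 and 275·(5·275 − 3)/2 = 188650.
Difference: 191407 − 188650 = 2757.

2757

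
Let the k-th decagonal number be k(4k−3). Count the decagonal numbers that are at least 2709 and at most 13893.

33

The n-th decagonal number is n(4n−3).
Smallest index with value ≥ 2709: n = 27 (giving 2835).
Largest index with value ≤ 13893: n = 59 (giving 13747).
Indices 27 through 59: 33 terms.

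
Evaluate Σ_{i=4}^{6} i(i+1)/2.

Σ i(i+1)/2 = (Σi² + Σi) / 2 over i = 4..6.
Σi = 21 − 6 = 15 and Σi² = 91 − 14 = 77.
(1·77 + 1·15) / 2 = 92/2 = 46.

46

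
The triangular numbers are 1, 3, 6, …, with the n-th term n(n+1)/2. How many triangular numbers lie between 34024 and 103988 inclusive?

The n-th triangular number is n(n+1)/2.
Smallest index with value ≥ 34024: n = 261 (giving 34191).
Largest index with value ≤ 103988: n = 455 (giving 103740).
Indices 261 through 455: 195 terms.

195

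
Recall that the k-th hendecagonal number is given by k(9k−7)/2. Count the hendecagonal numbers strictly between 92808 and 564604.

The n-th hendecagonal number is n(9n−7)/2.
Smallest index with value > 92808: n = 145 (giving 94105).
Largest index with value < 564604: n = 354 (giving 562683).
Indices 145 through 354: 210 terms.

210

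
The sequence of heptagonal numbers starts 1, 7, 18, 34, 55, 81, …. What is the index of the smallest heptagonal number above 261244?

Solve n(5n−3)/2 > 261244 for integer n.
The largest n with value ≤ 261244 is 323 (since 260338 ≤ 261244 < 261954), so the first above is n = 324, value 261954.

324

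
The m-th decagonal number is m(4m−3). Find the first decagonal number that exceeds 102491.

Solve n(4n−3) > 102491 for integer n.
The largest n with value ≤ 102491 is 160 (since 101920 ≤ 102491 < 103201), so the first above is n = 161, value 103201.

103201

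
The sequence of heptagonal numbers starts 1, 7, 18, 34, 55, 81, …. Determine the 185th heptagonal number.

The 185th heptagonal number is n(5n−3)/2 with n = 185.
185·(5·185 − 3)/2 = 185·922/2 = 185·461 = 85285.

85285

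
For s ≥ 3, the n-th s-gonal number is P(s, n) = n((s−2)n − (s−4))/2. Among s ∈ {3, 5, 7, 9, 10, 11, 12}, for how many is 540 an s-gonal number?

s = 3: P(3, 32) = 528 and P(3, 33) = 561; 540 is not s-gonal.
s = 5: P(5, 19) = 532 and P(5, 20) = 590; 540 is not s-gonal.
s = 7: P(7, 15) = 540. ✓
s = 9: P(9, 12) = 474 and P(9, 13) = 559; 540 is not s-gonal.
s = 10: P(10, 12) = 540. ✓
s = 11: P(11, 11) = 506 and P(11, 12) = 606; 540 is not s-gonal.
s = 12: P(12, 10) = 460 and P(12, 11) = 561; 540 is not s-gonal.
Hits: s ∈ {7, 10} → 2.

2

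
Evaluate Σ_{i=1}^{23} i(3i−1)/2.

Σ i(3i−1)/2 = (3Σi² − Σi) / 2 over i = 1..23.
Σi = 276 and Σi² = 4324.
(3·4324 − 1·276) / 2 = 12696/2 = 6348.

6348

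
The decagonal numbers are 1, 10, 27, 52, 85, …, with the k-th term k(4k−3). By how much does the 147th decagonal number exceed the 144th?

3483

147·(4·147 − 3) = 85995 and 144·(4·144 − 3) = 82512.
Difference: 85995 − 82512 = 3483.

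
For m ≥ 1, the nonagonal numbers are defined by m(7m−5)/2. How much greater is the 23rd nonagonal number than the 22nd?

Consecutive nonagonal numbers differ by 7n − 6: here 7·23 − 6 = 155.

155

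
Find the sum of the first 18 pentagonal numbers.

3078

Σ i(3i−1)/2 = (3Σi² − Σi) / 2 over i = 1..18.
Σi = 171 and Σi² = 2109.
(3·2109 − 1·171) / 2 = 6156/2 = 3078.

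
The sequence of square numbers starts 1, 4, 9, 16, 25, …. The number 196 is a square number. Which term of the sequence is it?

We need n² = 196, so n = √196 = 14.
Check: 14² = 196. ✓

14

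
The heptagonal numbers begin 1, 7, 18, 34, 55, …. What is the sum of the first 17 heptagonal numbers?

4233

Σ i(5i−3)/2 = (5Σi² − 3Σi) / 2 over i = 1..17.
Σi = 153 and Σi² = 1785.
(5·1785 − 3·153) / 2 = 8466/2 = 4233.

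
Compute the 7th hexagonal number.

91

The 7th hexagonal number is n(2n−1) with n = 7.
7·(2·7 − 1) = 7·13 = 91.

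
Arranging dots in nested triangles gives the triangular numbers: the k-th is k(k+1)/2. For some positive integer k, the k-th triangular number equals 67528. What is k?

367

Set n(n+1)/2 = 67528, giving n² + n − 135056 = 0.
The discriminant is 1 + 8·67528 = 540225, and √540225 = 735.
So n = (-1 + 735) / 2 = 734/2 = 367.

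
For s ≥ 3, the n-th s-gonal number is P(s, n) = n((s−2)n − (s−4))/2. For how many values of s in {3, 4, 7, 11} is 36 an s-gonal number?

s = 3: P(3, 8) = 36. ✓
s = 4: P(4, 6) = 36. ✓
s = 7: P(7, 4) = 34 and P(7, 5) = 55; 36 is not s-gonal.
s = 11: P(11, 3) = 30 and P(11, 4) = 58; 36 is not s-gonal.
Hits: s ∈ {3, 4} → 2.

2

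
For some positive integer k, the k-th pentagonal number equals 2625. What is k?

42

Set n(3n−1)/2 = 2625, giving 3n² − n − 5250 = 0.
The discriminant is 1 + 24·2625 = 63001, and √63001 = 251.
So n = (1 + 251) / 6 = 252/6 = 42.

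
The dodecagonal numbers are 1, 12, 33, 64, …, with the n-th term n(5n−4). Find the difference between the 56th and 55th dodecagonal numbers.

Consecutive dodecagonal numbers differ by 10n − 9: here 10·56 − 9 = 551.

551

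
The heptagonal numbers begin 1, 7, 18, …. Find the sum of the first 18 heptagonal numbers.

Σ i(5i−3)/2 = (5Σi² − 3Σi) / 2 over i = 1..18.
Σi = 171 and Σi² = 2109.
(5·2109 − 3·171) / 2 = 10032/2 = 5016.

5016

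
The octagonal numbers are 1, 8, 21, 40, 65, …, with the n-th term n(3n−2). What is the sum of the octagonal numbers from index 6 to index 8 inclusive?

Σ i(3i−2) = 3Σi² − 2Σi over i = 6..8.
Σi = 36 − 15 = 21 and Σi² = 204 − 55 = 149.
3·149 − 2·21 = 405.

405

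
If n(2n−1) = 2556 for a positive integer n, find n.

36

Set n(2n−1) = 2556, giving 2n² − n − 2556 = 0.
The discriminant is 1 + 8·2556 = 20449, and √20449 = 143.
So n = (1 + 143) / 4 = 144/4 = 36.
Check: 36·(2·36 − 1) = 2556. ✓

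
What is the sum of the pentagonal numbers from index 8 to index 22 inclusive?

Σ i(3i−1)/2 = (3Σi² − Σi) / 2 over i = 8..22.
Σi = 253 − 28 = 225 and Σi² = 3795 − 140 = 3655.
(3·3655 − 1·225) / 2 = 10740/2 = 5370.

5370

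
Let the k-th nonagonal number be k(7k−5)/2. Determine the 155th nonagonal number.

The 155th nonagonal number is n(7n−5)/2 with n = 155.
155·(7·155 − 5)/2 = 155·1080/2 = 155·540 = 83700.

83700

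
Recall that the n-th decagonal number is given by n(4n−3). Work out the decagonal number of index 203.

The 203rd decagonal number is n(4n−3) with n = 203.
203·(4·203 − 3) = 203·809 = 164227.

164227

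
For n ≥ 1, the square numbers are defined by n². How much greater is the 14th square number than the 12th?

52

14² = 196 and 12² = 144.
Difference: 196 − 144 = 52.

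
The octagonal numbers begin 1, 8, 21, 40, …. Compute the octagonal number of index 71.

The 71st octagonal number is n(3n−2) with n = 71.
71·(3·71 − 2) = 71·211 = 14981.

14981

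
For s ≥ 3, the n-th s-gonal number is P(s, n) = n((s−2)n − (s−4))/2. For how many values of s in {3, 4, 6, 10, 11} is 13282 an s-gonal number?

1

s = 3: P(3, 162) = 13203 and P(3, 163) = 13366; 13282 is not s-gonal.
s = 4: P(4, 115) = 13225 and P(4, 116) = 13456; 13282 is not s-gonal.
s = 6: P(6, 81) = 13041 and P(6, 82) = 13366; 13282 is not s-gonal.
s = 10: P(10, 58) = 13282. ✓
s = 11: P(11, 54) = 12933 and P(11, 55) = 13420; 13282 is not s-gonal.
Hits: s ∈ {10} → 1.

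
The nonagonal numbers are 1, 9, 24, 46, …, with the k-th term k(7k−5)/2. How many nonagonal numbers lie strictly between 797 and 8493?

The n-th nonagonal number is n(7n−5)/2.
Smallest index with value > 797: n = 16 (giving 856).
Largest index with value < 8493: n = 49 (giving 8281).
Indices 16 through 49: 34 terms.

34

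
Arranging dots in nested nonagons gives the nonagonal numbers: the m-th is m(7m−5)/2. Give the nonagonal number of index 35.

4200

The 35th nonagonal number is n(7n−5)/2 with n = 35.
35·(7·35 − 5)/2 = 35·240/2 = 35·120 = 4200.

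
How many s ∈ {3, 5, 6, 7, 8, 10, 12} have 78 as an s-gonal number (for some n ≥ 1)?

s = 3: P(3, 12) = 78. ✓
s = 5: P(5, 7) = 70 and P(5, 8) = 92; 78 is not s-gonal.
s = 6: P(6, 6) = 66 and P(6, 7) = 91; 78 is not s-gonal.
s = 7: P(7, 5) = 55 and P(7, 6) = 81; 78 is not s-gonal.
s = 8: P(8, 5) = 65 and P(8, 6) = 96; 78 is not s-gonal.
s = 10: P(10, 4) = 52 and P(10, 5) = 85; 78 is not s-gonal.
s = 12: P(12, 4) = 64 and P(12, 5) = 105; 78 is not s-gonal.
Hits: s ∈ {3} → 1.

1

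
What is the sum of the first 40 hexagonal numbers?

Σ i(2i−1) = 2Σi² − Σi over i = 1..40.
Σi = 820 and Σi² = 22140.
2·22140 − 1·820 = 43460.

43460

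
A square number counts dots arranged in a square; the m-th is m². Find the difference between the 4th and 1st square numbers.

4² = 16 and 1² = 1.
Difference: 16 − 1 = 15.

15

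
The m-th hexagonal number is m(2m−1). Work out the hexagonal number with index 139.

The 139th hexagonal number is n(2n−1) with n = 139.
139·(2·139 − 1) = 139·277 = 38503.

38503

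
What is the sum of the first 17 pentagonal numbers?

Σ i(3i−1)/2 = (3Σi² − Σi) / 2 over i = 1..17.
Σi = 153 and Σi² = 1785.
(3·1785 − 1·153) / 2 = 5202/2 = 2601.

2601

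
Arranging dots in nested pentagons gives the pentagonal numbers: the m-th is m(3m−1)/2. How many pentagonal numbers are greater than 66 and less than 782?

The n-th pentagonal number is n(3n−1)/2.
Smallest index with value > 66: n = 7 (giving 70).
Largest index with value < 782: n = 22 (giving 715).
Indices 7 through 22: 16 terms.

16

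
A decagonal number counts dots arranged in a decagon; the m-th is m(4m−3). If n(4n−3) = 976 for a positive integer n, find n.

16

Set n(4n−3) = 976, giving 4n² − 3n − 976 = 0.
The discriminant is 9 + 16·976 = 15625, and √15625 = 125.
So n = (3 + 125) / 8 = 128/8 = 16.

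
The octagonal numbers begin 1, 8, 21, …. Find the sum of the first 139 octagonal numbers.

2695210

Σ i(3i−2) = 3Σi² − 2Σi over i = 1..139.
Σi = 9730 and Σi² = 904890.
3·904890 − 2·9730 = 2695210.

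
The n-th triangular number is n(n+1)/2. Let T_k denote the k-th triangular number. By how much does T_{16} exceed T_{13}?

16·17/2 = 136 and 13·14/2 = 91.
Difference: 136 − 91 = 45.

45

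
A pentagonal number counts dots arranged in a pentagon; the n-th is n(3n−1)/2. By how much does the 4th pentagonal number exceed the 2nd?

4·(3·4 − 1)/2 = 22 and 2·(3·2 − 1)/2 = 5.
Difference: 22 − 5 = 17.

17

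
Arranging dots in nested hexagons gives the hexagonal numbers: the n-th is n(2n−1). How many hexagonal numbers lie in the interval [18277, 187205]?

211

The n-th hexagonal number is n(2n−1).
Smallest index with value ≥ 18277: n = 96 (giving 18336).
Largest index with value ≤ 187205: n = 306 (giving 186966).
Indices 96 through 306: 211 terms.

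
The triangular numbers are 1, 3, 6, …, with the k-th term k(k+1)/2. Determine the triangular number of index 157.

The 157th triangular number is n(n+1)/2 with n = 157.
157·158/2 = 24806/2 = 12403.

12403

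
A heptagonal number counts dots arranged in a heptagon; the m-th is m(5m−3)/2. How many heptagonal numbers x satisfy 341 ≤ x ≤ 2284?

19

The n-th heptagonal number is n(5n−3)/2.
Smallest index with value ≥ 341: n = 12 (giving 342).
Largest index with value ≤ 2284: n = 30 (giving 2205).
Indices 12 through 30: 19 terms.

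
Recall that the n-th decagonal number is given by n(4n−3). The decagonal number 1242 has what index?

Set n(4n−3) = 1242, giving 4n² − 3n − 1242 = 0.
So n = (3 + 141) / 8 = 144/8 = 18.
Check: 18·(4·18 − 3) = 1242. ✓

18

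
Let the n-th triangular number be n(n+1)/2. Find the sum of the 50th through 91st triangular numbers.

Σ i(i+1)/2 = (Σi² + Σi) / 2 over i = 50..91.
Σi = 4186 − 1225 = 2961 and Σi² = 255346 − 40425 = 214921.
(1·214921 + 1·2961) / 2 = 217882/2 = 108941.

108941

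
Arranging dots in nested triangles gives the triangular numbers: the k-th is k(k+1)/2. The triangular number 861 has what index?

41

Set n(n+1)/2 = 861, giving n² + n − 1722 = 0.
So n = (-1 + 83) / 2 = 82/2 = 41.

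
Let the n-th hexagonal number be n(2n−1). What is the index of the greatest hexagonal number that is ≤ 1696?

Solve n(2n−1) ≤ 1696 for integer n.
n = 29 gives 1653 ≤ 1696, while n = 30 gives 1770 > 1696; so the answer is index 29.

29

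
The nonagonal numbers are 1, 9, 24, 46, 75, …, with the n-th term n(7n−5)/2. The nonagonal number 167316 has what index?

Set n(7n−5)/2 = 167316, giving 7n² − 5n − 334632 = 0.
So n = (5 + 3061) / 14 = 3066/14 = 219.

219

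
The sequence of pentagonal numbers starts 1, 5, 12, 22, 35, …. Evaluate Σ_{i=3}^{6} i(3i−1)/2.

120

Σ i(3i−1)/2 = (3Σi² − Σi) / 2 over i = 3..6.
Σi = 21 − 3 = 18 and Σi² = 91 − 5 = 86.
(3·86 − 1·18) / 2 = 240/2 = 120.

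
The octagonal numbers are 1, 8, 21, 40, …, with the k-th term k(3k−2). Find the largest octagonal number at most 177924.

Solve n(3n−2) ≤ 177924 for integer n.
n = 243 gives 176661 ≤ 177924, while n = 244 gives 178120 > 177924; so the answer is 176661.

176661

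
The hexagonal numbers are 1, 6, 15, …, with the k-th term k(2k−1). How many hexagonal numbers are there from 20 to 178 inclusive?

The n-th hexagonal number is n(2n−1).
Smallest index with value ≥ 20: n = 4 (giving 28).
Largest index with value ≤ 178: n = 9 (giving 153).
Indices 4 through 9: 6 terms.

6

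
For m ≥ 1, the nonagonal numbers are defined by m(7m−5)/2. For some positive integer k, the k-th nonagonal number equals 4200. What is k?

Set n(7n−5)/2 = 4200, giving 7n² − 5n − 8400 = 0.
The discriminant is 25 + 56·4200 = 235225, and √235225 = 485.
So n = (5 + 485) / 14 = 490/14 = 35.

35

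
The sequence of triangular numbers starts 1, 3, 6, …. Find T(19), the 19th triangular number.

The 19th triangular number is n(n+1)/2 with n = 19.
19·20/2 = 380/2 = 190.

190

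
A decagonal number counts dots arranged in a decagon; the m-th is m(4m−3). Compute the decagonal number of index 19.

The 19th decagonal number is n(4n−3) with n = 19.
19·(4·19 − 3) = 19·73 = 1387.

1387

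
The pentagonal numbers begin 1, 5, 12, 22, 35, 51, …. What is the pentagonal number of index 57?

The 57th pentagonal number is n(3n−1)/2 with n = 57.
57·(3·57 − 1)/2 = 57·170/2 = 57·85 = 4845.

4845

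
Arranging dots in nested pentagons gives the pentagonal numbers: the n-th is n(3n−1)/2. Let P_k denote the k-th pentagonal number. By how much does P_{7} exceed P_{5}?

35

7·(3·7 − 1)/2 = 70 and 5·(3·5 − 1)/2 = 35.
Difference: 70 − 35 = 35.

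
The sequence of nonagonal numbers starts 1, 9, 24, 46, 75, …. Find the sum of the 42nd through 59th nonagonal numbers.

160089

Σ i(7i−5)/2 = (7Σi² − 5Σi) / 2 over i = 42..59.
Σi = 1770 − 861 = 909 and Σi² = 70210 − 23821 = 46389.
(7·46389 − 5·909) / 2 = 320178/2 = 160089.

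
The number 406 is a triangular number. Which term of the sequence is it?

Set n(n+1)/2 = 406, giving n² + n − 812 = 0.
The discriminant is 1 + 8·406 = 3249, and √3249 = 57.
So n = (-1 + 57) / 2 = 56/2 = 28.

28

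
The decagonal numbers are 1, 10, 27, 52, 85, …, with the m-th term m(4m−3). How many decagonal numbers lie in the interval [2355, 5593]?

13

The n-th decagonal number is n(4n−3).
Smallest index with value ≥ 2355: n = 25 (giving 2425).
Largest index with value ≤ 5593: n = 37 (giving 5365).
Indices 25 through 37: 13 terms.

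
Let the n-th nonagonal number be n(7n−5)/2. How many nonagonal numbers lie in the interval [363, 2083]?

14

The n-th nonagonal number is n(7n−5)/2.
Smallest index with value ≥ 363: n = 11 (giving 396).
Largest index with value ≤ 2083: n = 24 (giving 1956).
Indices 11 through 24: 14 terms.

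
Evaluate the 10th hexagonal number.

190

The 10th hexagonal number is n(2n−1) with n = 10.
10·(2·10 − 1) = 10·19 = 190.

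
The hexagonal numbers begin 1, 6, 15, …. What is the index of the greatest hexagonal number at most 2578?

36

Solve n(2n−1) ≤ 2578 for integer n.
n = 36 gives 2556 ≤ 2578, while n = 37 gives 2701 > 2578; so the answer is index 36.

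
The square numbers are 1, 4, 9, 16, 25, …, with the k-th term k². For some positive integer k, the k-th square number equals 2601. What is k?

We need n² = 2601, so n = √2601 = 51.
Check: 51² = 2601. ✓

51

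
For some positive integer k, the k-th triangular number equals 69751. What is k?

Set n(n+1)/2 = 69751, giving n² + n − 139502 = 0.
The discriminant is 1 + 8·69751 = 558009, and √558009 = 747.
So n = (-1 + 747) / 2 = 746/2 = 373.

373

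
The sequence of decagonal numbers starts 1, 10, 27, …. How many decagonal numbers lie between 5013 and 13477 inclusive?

The n-th decagonal number is n(4n−3).
Smallest index with value ≥ 5013: n = 36 (giving 5076).
Largest index with value ≤ 13477: n = 58 (giving 13282).
Indices 36 through 58: 23 terms.

23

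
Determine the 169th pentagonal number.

42757

The 169th pentagonal number is n(3n−1)/2 with n = 169.
169·(3·169 − 1)/2 = 169·506/2 = 169·253 = 42757.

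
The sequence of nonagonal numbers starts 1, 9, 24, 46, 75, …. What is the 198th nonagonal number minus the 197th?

Consecutive nonagonal numbers differ by 7n − 6: here 7·198 − 6 = 1380.

1380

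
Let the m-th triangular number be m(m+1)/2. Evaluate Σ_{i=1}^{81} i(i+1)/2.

Σ i(i+1)/2 = (Σi² + Σi) / 2 over i = 1..81.
Σi = 3321 and Σi² = 180441.
(1·180441 + 1·3321) / 2 = 183762/2 = 91881.

91881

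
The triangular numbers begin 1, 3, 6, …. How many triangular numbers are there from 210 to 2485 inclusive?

51

The n-th triangular number is n(n+1)/2.
Smallest index with value ≥ 210: n = 20 (giving 210).
Largest index with value ≤ 2485: n = 70 (giving 2485).
Indices 20 through 70: 51 terms.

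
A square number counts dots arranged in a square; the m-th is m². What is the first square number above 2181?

2209

Solve n² > 2181 for integer n.
The largest n with value ≤ 2181 is 46 (since 2116 ≤ 2181 < 2209), so the first above is n = 47, value 2209.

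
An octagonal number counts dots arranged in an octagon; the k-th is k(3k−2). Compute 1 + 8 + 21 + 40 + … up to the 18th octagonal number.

5985

Σ i(3i−2) = 3Σi² − 2Σi over i = 1..18.
Σi = 171 and Σi² = 2109.
3·2109 − 2·171 = 5985.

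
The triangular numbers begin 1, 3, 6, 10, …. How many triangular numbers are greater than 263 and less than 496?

8

The n-th triangular number is n(n+1)/2.
Smallest index with value > 263: n = 23 (giving 276).
Largest index with value < 496: n = 30 (giving 465).
Indices 23 through 30: 8 terms.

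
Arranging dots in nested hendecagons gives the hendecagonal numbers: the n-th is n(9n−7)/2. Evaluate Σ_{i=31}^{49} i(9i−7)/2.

136705

Σ i(9i−7)/2 = (9Σi² − 7Σi) / 2 over i = 31..49.
Σi = 1225 − 465 = 760 and Σi² = 40425 − 9455 = 30970.
(9·30970 − 7·760) / 2 = 273410/2 = 136705.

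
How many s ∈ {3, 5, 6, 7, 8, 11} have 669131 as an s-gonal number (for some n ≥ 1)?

1

s = 3: P(3, 1156) = 668746 and P(3, 1157) = 669903; 669131 is not s-gonal.
s = 5: P(5, 668) = 669002 and P(5, 669) = 671007; 669131 is not s-gonal.
s = 6: P(6, 578) = 667590 and P(6, 579) = 669903; 669131 is not s-gonal.
s = 7: P(7, 517) = 667447 and P(7, 518) = 670033; 669131 is not s-gonal.
s = 8: P(8, 472) = 667408 and P(8, 473) = 670241; 669131 is not s-gonal.
s = 11: P(11, 386) = 669131. ✓
Hits: s ∈ {11} → 1.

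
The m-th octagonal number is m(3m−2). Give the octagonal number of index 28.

2296

The 28th octagonal number is n(3n−2) with n = 28.
28·(3·28 − 2) = 28·82 = 2296.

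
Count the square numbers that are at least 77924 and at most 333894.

298

The n-th square number is n².
Smallest index with value ≥ 77924: n = 280 (giving 78400).
Largest index with value ≤ 333894: n = 577 (giving 332929).
Indices 280 through 577: 298 terms.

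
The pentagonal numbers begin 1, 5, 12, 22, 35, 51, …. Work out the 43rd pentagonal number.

43·(3·43 − 1)/2 = 43·128/2 = 43·64 = 2752.

2752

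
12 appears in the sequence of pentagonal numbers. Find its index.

Set n(3n−1)/2 = 12, giving 3n² − n − 24 = 0.
The discriminant is 1 + 24·12 = 289, and √289 = 17.
So n = (1 + 17) / 6 = 18/6 = 3.

3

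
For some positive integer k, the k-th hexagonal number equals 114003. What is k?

239

Set n(2n−1) = 114003, giving 2n² − n − 114003 = 0.
So n = (1 + 955) / 4 = 956/4 = 239.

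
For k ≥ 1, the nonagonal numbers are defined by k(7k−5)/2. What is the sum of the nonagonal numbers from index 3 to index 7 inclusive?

410

Σ i(7i−5)/2 = (7Σi² − 5Σi) / 2 over i = 3..7.
Σi = 28 − 3 = 25 and Σi² = 140 − 5 = 135.
(7·135 − 5·25) / 2 = 820/2 = 410.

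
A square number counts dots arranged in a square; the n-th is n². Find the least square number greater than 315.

324

Solve n² > 315 for integer n.
The largest n with value ≤ 315 is 17 (since 289 ≤ 315 < 324), so the first above is n = 18, value 324.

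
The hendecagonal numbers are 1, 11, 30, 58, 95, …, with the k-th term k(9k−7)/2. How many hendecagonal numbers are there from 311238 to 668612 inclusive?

122

The n-th hendecagonal number is n(9n−7)/2.
Smallest index with value ≥ 311238: n = 264 (giving 312708).
Largest index with value ≤ 668612: n = 385 (giving 665665).
Indices 264 through 385: 122 terms.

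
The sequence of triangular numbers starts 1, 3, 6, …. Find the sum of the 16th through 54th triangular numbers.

27040

Σ i(i+1)/2 = (Σi² + Σi) / 2 over i = 16..54.
Σi = 1485 − 120 = 1365 and Σi² = 53955 − 1240 = 52715.
(1·52715 + 1·1365) / 2 = 54080/2 = 27040.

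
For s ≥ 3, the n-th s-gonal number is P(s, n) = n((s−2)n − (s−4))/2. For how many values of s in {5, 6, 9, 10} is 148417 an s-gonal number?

s = 5: P(5, 314) = 147737 and P(5, 315) = 148680; 148417 is not s-gonal.
s = 6: P(6, 272) = 147696 and P(6, 273) = 148785; 148417 is not s-gonal.
s = 9: P(9, 206) = 148011 and P(9, 207) = 149454; 148417 is not s-gonal.
s = 10: P(10, 193) = 148417. ✓
Hits: s ∈ {10} → 1.

1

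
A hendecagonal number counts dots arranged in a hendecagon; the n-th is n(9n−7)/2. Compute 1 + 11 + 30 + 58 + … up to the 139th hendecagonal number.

4037950

Σ i(9i−7)/2 = (9Σi² − 7Σi) / 2 over i = 1..139.
Σi = 9730 and Σi² = 904890.
(9·904890 − 7·9730) / 2 = 8075900/2 = 4037950.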